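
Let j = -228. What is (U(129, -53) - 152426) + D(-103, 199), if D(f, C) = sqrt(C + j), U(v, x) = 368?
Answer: -152058 + I*sqrt(29) ≈ -1.5206e+5 + 5.3852*I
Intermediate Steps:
D(f, C) = sqrt(-228 + C) (D(f, C) = sqrt(C - 228) = sqrt(-228 + C))
(U(129, -53) - 152426) + D(-103, 199) = (368 - 152426) + sqrt(-228 + 199) = -152058 + sqrt(-29) = -152058 + I*sqrt(29)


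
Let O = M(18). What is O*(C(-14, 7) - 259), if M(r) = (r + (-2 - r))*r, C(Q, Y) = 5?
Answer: 9144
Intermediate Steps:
M(r) = -2*r
O = -36 (O = -2*18 = -36)
O*(C(-14, 7) - 259) = -36*(5 - 259) = -36*(-254) = 9144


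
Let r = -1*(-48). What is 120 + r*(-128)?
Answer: -6024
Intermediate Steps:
r = 48
120 + r*(-128) = 120 + 48*(-128) = 120 - 6144 = -6024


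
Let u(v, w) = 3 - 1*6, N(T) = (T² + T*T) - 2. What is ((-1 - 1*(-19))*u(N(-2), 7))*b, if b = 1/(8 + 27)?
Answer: -54/35 ≈ -1.5429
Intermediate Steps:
N(T) = -2 + 2*T² (N(T) = (T² + T²) - 2 = 2*T² - 2 = -2 + 2*T²)
u(v, w) = -3 (u(v, w) = 3 - 6 = -3)
b = 1/35 ≈ 0.028571
((-1 - 1*(-19))*u(N(-2), 7))*b = ((-1 - 1*(-19))*(-3))*(1/35) = ((-1 + 19)*(-3))*(1/35) = (18*(-3))*(1/35) = -54*1/35 = -54/35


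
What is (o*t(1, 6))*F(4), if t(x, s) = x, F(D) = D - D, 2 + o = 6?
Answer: 0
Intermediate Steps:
o = 4 (o = -2 + 6 = 4)
F(D) = 0
(o*t(1, 6))*F(4) = (4*1)*0 = 4*0 = 0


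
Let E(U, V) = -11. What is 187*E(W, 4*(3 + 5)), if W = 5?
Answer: -2057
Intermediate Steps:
187*E(W, 4*(3 + 5)) = 187*(-11) = -2057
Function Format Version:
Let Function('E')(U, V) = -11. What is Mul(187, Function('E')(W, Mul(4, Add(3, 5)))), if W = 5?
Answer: -2057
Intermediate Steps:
Mul(187, Function('E')(W, Mul(4, Add(3, 5)))) = Mul(187, -11) = -2057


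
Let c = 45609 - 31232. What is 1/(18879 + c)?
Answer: 1/33256 ≈ 3.0070e-5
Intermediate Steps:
c = 14377
1/(18879 + c) = 1/(18879 + 14377) = 1/33256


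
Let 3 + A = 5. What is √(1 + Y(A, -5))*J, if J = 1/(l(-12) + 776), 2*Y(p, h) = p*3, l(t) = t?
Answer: 1/382 ≈ 0.0026178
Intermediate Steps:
A = 2 (A = -3 + 5 = 2)
Y(p, h) = 3*p/2 (Y(p, h) = (p*3)/2 = (3*p)/2 = 3*p/2)
J = 1/764 (J = 1/(-12 + 776) = 1/764 ≈ 0.0013089)
√(1 + Y(A, -5))*J = √(1 + (3/2)*2)*(1/764) = √(1 + 3)*(1/764) = √4*(1/764) = 2*(1/764) = 1/382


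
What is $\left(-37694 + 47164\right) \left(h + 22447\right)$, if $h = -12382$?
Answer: $95315550$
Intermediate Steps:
$\left(-37694 + 47164\right) \left(h + 22447\right) = \left(-37694 + 47164\right) \left(-12382 + 22447\right) = 9470 \cdot 10065 = 95315550$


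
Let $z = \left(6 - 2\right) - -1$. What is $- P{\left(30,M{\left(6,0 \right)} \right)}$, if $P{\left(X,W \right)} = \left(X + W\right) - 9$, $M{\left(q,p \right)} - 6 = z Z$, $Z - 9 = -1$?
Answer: $-67$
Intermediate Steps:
$Z = 8$ ($Z = 9 - 1 = 8$)
$z = 5$ ($z = 4 + 1 = 5$)
$M{\left(q,p \right)} = 46$ ($M{\left(q,p \right)} = 6 + 5 \cdot 8 = 6 + 40 = 46$)
$P{\left(X,W \right)} = -9 + W + X$ ($P{\left(X,W \right)} = \left(W + X\right) - 9 = -9 + W + X$)
$- P{\left(30,M{\left(6,0 \right)} \right)} = - (-9 + 46 + 30) = \left(-1\right) 67 = -67$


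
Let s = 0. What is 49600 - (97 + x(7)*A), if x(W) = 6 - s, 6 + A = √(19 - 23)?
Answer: 49539 - 12*I ≈ 49539.0 - 12.0*I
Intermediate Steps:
A = -6 + 2*I (A = -6 + √(19 - 23) = -6 + √(-4) = -6 + 2*I ≈ -6.0 + 2.0*I)
x(W) = 6 (x(W) = 6 - 1*0 = 6 + 0 = 6)
49600 - (97 + x(7)*A) = 49600 - (97 + 6*(-6 + 2*I)) = 49600 - (97 + (-36 + 12*I)) = 49600 - (61 + 12*I) = 49600 + (-61 - 12*I) = 49539 - 12*I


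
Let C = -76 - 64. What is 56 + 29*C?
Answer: -4004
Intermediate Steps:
C = -140
56 + 29*C = 56 + 29*(-140) = 56 - 4060 = -4004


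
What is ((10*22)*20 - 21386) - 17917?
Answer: -34903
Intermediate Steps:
((10*22)*20 - 21386) - 17917 = (220*20 - 21386) - 17917 = (4400 - 21386) - 17917 = -16986 - 17917 = -34903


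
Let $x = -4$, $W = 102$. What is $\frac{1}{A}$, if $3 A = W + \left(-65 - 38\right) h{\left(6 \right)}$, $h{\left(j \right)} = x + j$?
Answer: $- \frac{3}{104} \approx -0.028846$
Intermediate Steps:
$h{\left(j \right)} = -4 + j$
$A = - \frac{104}{3}$ ($A = \frac{102 + \left(-65 - 38\right) \left(-4 + 6\right)}{3} = \frac{102 + \left(-65 - 38\right) 2}{3} = \frac{102 - 206}{3} = \frac{1}{3} \left(-104\right) = - \frac{104}{3} \approx -34.667$)
$\frac{1}{A} = \frac{1}{- \frac{104}{3}} = - \frac{3}{104}$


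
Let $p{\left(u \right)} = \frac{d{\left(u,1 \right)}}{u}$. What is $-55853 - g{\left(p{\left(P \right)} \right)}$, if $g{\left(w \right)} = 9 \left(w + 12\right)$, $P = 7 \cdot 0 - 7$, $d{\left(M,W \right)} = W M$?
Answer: $-55970$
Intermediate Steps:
$d{\left(M,W \right)} = M W$
$P = -7$ ($P = 0 - 7 = -7$)
$p{\left(u \right)} = 1$ ($p{\left(u \right)} = \frac{u 1}{u} = \frac{u}{u} = 1$)
$g{\left(w \right)} = 108 + 9 w$ ($g{\left(w \right)} = 9 \left(12 + w\right) = 108 + 9 w$)
$-55853 - g{\left(p{\left(P \right)} \right)} = -55853 - \left(108 + 9 \cdot 1\right) = -55853 - \left(108 + 9\right) = -55853 - 117 = -55970$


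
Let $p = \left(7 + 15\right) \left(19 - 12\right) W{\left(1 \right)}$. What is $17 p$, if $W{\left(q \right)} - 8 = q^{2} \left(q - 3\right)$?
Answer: $15708$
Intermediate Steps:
$W{\left(q \right)} = 8 + q^{2} \left(-3 + q\right)$ ($W{\left(q \right)} = 8 + q^{2} \left(q - 3\right) = 8 + q^{2} \left(-3 + q\right)$)
$p = 924$ ($p = \left(7 + 15\right) \left(19 - 12\right) \left(8 + 1^{3} - 3 \cdot 1^{2}\right) = 22 \cdot 7 \left(8 + 1 - 3\right) = 154 \left(8 + 1 - 3\right) = 154 \cdot 6 = 924$)
$17 p = 17 \cdot 924 = 15708$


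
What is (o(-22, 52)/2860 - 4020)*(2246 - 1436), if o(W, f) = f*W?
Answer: -3256524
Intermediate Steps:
o(W, f) = W*f
(o(-22, 52)/2860 - 4020)*(2246 - 1436) = (-22*52/2860 - 4020)*(2246 - 1436) = (-1144*1/2860 - 4020)*810 = (-⅖ - 4020)*810 = -20102/5*810 = -3256524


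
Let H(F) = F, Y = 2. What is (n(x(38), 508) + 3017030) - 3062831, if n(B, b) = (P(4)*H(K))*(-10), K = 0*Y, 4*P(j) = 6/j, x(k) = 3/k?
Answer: -45801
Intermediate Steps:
P(j) = 3/(2*j) (P(j) = (6/j)/4 = 3/(2*j))
K = 0 (K = 0*2 = 0)
n(B, b) = 0 (n(B, b) = (((3/2)/4)*0)*(-10) = (((3/2)*(1/4))*0)*(-10) = ((3/8)*0)*(-10) = 0*(-10) = 0)
(n(x(38), 508) + 3017030) - 3062831 = (0 + 3017030) - 3062831 = 3017030 - 3062831 = -45801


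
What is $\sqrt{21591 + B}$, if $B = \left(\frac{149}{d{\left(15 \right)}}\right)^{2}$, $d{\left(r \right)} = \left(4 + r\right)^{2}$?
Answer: $\frac{8 \sqrt{43965358}}{361} \approx 146.94$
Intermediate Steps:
$B = \frac{22201}{130321}$ ($B = \left(\frac{149}{\left(4 + 15\right)^{2}}\right)^{2} = \left(\frac{149}{19^{2}}\right)^{2} = \left(\frac{149}{361}\right)^{2} = \frac{22201}{130321} \approx 0.17036$)
$\sqrt{21591 + B} = \sqrt{21591 + \frac{22201}{130321}} = \sqrt{\frac{2813782912}{130321}} = \frac{8 \sqrt{43965358}}{361}$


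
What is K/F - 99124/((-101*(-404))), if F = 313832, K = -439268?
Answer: -3064510915/800350058 ≈ -3.8290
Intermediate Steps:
K/F - 99124/((-101*(-404))) = -439268/313832 - 99124/((-101*(-404))) = -439268*1/313832 - 99124/40804 = -109817/78458 - 99124*1/40804 = -109817/78458 - 24781/10201 = -3064510915/800350058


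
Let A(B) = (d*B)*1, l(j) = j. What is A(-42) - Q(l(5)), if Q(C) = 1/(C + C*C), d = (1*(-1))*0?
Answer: -1/30 ≈ -0.033333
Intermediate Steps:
d = 0 (d = -1*0 = 0)
A(B) = 0 (A(B) = (0*B)*1 = 0*1 = 0)
Q(C) = 1/(C + C²)
A(-42) - Q(l(5)) = 0 - 1/(5*(1 + 5)) = 0 - 1/(5*6) = 0 - 1*1/30 = 0 - 1/30 = -1/30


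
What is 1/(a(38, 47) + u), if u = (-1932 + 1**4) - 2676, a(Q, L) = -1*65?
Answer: -1/4672 ≈ -0.00021404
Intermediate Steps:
a(Q, L) = -65
u = -4607 (u = (-1932 + 1) - 2676 = -1931 - 2676 = -4607)
1/(a(38, 47) + u) = 1/(-65 - 4607) = 1/(-4672) = -1/4672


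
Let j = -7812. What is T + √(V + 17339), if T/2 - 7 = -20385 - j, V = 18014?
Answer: -25132 + √35353 ≈ -24944.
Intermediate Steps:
T = -25132 (T = 14 + 2*(-20385 - 1*(-7812)) = 14 + 2*(-20385 + 7812) = 14 + 2*(-12573) = 14 - 25146 = -25132)
T + √(V + 17339) = -25132 + √(18014 + 17339) = -25132 + √35353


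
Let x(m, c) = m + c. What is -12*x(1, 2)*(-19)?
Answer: 684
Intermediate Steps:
x(m, c) = c + m
-12*x(1, 2)*(-19) = -12*(2 + 1)*(-19) = -12*3*(-19) = -36*(-19) = 684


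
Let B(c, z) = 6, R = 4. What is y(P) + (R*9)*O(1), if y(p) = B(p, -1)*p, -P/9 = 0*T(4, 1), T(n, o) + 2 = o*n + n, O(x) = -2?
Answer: -72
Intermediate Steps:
T(n, o) = -2 + n + n*o (T(n, o) = -2 + (o*n + n) = -2 + (n*o + n) = -2 + (n + n*o) = -2 + n + n*o)
P = 0 (P = -0*(-2 + 4 + 4*1) = -0*(-2 + 4 + 4) = -0*6 = -9*0 = 0)
y(p) = 6*p
y(P) + (R*9)*O(1) = 6*0 + (4*9)*(-2) = 0 + 36*(-2) = 0 - 72 = -72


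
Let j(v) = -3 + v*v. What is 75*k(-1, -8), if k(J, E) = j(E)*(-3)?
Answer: -13725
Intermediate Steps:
j(v) = -3 + v²
k(J, E) = 9 - 3*E² (k(J, E) = (-3 + E²)*(-3) = 9 - 3*E²)
75*k(-1, -8) = 75*(9 - 3*(-8)²) = 75*(9 - 3*64) = 75*(9 - 192) = 75*(-183) = -13725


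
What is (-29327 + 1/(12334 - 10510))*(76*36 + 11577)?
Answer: -255212464637/608 ≈ -4.1976e+8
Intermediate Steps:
(-29327 + 1/(12334 - 10510))*(76*36 + 11577) = (-29327 + 1/1824)*(2736 + 11577) = (-29327 + 1/1824)*14313 = -53492447/1824*14313 = -255212464637/608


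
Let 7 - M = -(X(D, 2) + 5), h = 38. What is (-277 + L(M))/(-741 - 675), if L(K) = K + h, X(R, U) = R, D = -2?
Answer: 229/1416 ≈ 0.16172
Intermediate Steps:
M = 10 (M = 7 - (-1)*(-2 + 5) = 7 - (-1)*3 = 7 - 1*(-3) = 7 + 3 = 10)
L(K) = 38 + K (L(K) = K + 38 = 38 + K)
(-277 + L(M))/(-741 - 675) = (-277 + (38 + 10))/(-741 - 675) = (-277 + 48)/(-1416) = -229*(-1/1416) = 229/1416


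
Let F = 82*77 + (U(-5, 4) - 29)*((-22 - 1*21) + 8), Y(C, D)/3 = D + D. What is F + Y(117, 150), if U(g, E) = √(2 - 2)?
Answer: 8229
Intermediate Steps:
U(g, E) = 0 (U(g, E) = √0 = 0)
Y(C, D) = 6*D (Y(C, D) = 3*(D + D) = 3*(2*D) = 6*D)
F = 7329 (F = 82*77 + (0 - 29)*((-22 - 1*21) + 8) = 6314 - 29*((-22 - 21) + 8) = 6314 - 29*(-43 + 8) = 6314 - 29*(-35) = 6314 + 1015 = 7329)
F + Y(117, 150) = 7329 + 6*150 = 7329 + 900 = 8229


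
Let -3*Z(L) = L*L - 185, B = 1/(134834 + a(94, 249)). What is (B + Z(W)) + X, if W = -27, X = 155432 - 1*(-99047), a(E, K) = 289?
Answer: 34361463614/135123 ≈ 2.5430e+5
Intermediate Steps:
B = 1/135123 (B = 1/(134834 + 289) = 1/135123 ≈ 7.4007e-6)
X = 254479 (X = 155432 + 99047 = 254479)
Z(L) = 185/3 - L**2/3 (Z(L) = -(L*L - 185)/3 = -(L**2 - 185)/3 = -(-185 + L**2)/3 = 185/3 - L**2/3)
(B + Z(W)) + X = (1/135123 + (185/3 - 1/3*(-27)**2)) + 254479 = (1/135123 + (185/3 - 1/3*729)) + 254479 = (1/135123 + (185/3 - 243)) + 254479 = (1/135123 - 544/3) + 254479 = -24502303/135123 + 254479 = 34361463614/135123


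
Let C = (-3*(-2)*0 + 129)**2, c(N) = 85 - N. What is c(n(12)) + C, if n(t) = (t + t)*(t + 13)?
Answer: 16126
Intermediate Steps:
n(t) = 2*t*(13 + t) (n(t) = (2*t)*(13 + t) = 2*t*(13 + t))
C = 16641 (C = (6*0 + 129)**2 = (0 + 129)**2 = 129**2 = 16641)
c(n(12)) + C = (85 - 2*12*(13 + 12)) + 16641 = (85 - 2*12*25) + 16641 = (85 - 1*600) + 16641 = (85 - 600) + 16641 = -515 + 16641 = 16126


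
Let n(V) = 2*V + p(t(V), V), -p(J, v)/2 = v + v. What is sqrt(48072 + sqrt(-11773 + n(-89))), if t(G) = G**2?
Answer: sqrt(48072 + I*sqrt(11595)) ≈ 219.25 + 0.246*I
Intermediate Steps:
p(J, v) = -4*v (p(J, v) = -2*(v + v) = -4*v)
n(V) = -2*V (n(V) = 2*V - 4*V = -2*V)
sqrt(48072 + sqrt(-11773 + n(-89))) = sqrt(48072 + sqrt(-11773 - 2*(-89))) = sqrt(48072 + sqrt(-11773 + 178)) = sqrt(48072 + sqrt(-11595)) = sqrt(48072 + I*sqrt(11595))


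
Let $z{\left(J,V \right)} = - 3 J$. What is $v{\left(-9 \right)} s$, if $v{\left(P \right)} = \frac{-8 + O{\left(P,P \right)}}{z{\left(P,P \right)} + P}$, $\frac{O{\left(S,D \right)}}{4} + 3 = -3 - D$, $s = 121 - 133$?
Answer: $- \frac{8}{3} \approx -2.6667$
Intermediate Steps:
$s = -12$ ($s = 121 - 133 = -12$)
$O{\left(S,D \right)} = -24 - 4 D$ ($O{\left(S,D \right)} = -12 + 4 \left(-3 - D\right) = -12 - \left(12 + 4 D\right) = -24 - 4 D$)
$v{\left(P \right)} = - \frac{-32 - 4 P}{2 P}$ ($v{\left(P \right)} = \frac{-8 - \left(24 + 4 P\right)}{- 3 P + P} = \frac{-32 - 4 P}{\left(-2\right) P} = \left(-32 - 4 P\right) \left(- \frac{1}{2 P}\right) = - \frac{-32 - 4 P}{2 P}$)
$v{\left(-9 \right)} s = \left(2 + \frac{16}{-9}\right) \left(-12\right) = \left(2 + 16 \left(- \frac{1}{9}\right)\right) \left(-12\right) = \left(2 - \frac{16}{9}\right) \left(-12\right) = \frac{2}{9} \left(-12\right) = - \frac{8}{3}$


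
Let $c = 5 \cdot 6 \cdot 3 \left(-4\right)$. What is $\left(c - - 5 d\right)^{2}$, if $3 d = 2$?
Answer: $\frac{1144900}{9} \approx 1.2721 \cdot 10^{5}$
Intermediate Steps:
$d = \frac{2}{3}$ ($d = \frac{1}{3} \cdot 2 = \frac{2}{3} \approx 0.66667$)
$c = -360$ ($c = 30 \cdot 3 \left(-4\right) = 90 \left(-4\right) = -360$)
$\left(c - - 5 d\right)^{2} = \left(-360 - \left(-5\right) \frac{2}{3}\right)^{2} = \left(-360 - - \frac{10}{3}\right)^{2} = \left(-360 + \frac{10}{3}\right)^{2} = \left(- \frac{1070}{3}\right)^{2} = \frac{1144900}{9}$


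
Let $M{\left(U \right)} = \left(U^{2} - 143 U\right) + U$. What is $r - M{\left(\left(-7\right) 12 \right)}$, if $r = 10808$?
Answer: $-8176$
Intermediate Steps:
$M{\left(U \right)} = U^{2} - 142 U$
$r - M{\left(\left(-7\right) 12 \right)} = 10808 - \left(-7\right) 12 \left(-142 - 84\right) = 10808 - - 84 \left(-142 - 84\right) = 10808 - \left(-84\right) \left(-226\right) = 10808 - 18984 = -8176$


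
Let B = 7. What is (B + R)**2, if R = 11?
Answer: 324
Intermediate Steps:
(B + R)**2 = (7 + 11)**2 = 18**2 = 324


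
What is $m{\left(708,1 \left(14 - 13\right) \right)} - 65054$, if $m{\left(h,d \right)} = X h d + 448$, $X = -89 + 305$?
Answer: $88322$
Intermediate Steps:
$X = 216$
$m{\left(h,d \right)} = 448 + 216 d h$ ($m{\left(h,d \right)} = 216 h d + 448 = 216 d h + 448 = 448 + 216 d h$)
$m{\left(708,1 \left(14 - 13\right) \right)} - 65054 = \left(448 + 216 \cdot 1 \left(14 - 13\right) 708\right) - 65054 = \left(448 + 216 \cdot 1 \cdot 1 \cdot 708\right) - 65054 = \left(448 + 216 \cdot 1 \cdot 708\right) - 65054 = \left(448 + 152928\right) - 65054 = 153376 - 65054 = 88322$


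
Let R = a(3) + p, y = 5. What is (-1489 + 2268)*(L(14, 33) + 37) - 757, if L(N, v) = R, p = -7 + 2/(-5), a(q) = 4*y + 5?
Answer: 208882/5 ≈ 41776.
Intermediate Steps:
a(q) = 25 (a(q) = 4*5 + 5 = 20 + 5 = 25)
p = -37/5 (p = -7 + 2*(-⅕) = -7 - ⅖ = -37/5 ≈ -7.4000)
R = 88/5 (R = 25 - 37/5 = 88/5 ≈ 17.600)
L(N, v) = 88/5
(-1489 + 2268)*(L(14, 33) + 37) - 757 = (-1489 + 2268)*(88/5 + 37) - 757 = 779*(273/5) - 757 = 212667/5 - 757 = 208882/5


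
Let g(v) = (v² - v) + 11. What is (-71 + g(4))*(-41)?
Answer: 1968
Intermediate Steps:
g(v) = 11 + v² - v
(-71 + g(4))*(-41) = (-71 + (11 + 4² - 1*4))*(-41) = (-71 + (11 + 16 - 4))*(-41) = (-71 + 23)*(-41) = -48*(-41) = 1968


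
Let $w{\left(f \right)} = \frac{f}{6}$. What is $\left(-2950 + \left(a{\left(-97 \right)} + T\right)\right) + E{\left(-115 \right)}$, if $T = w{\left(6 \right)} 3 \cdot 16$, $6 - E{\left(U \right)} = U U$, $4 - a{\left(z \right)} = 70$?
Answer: $-16187$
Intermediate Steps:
$w{\left(f \right)} = \frac{f}{6}$ ($w{\left(f \right)} = f \frac{1}{6} = \frac{f}{6}$)
$a{\left(z \right)} = -66$ ($a{\left(z \right)} = 4 - 70 = -66$)
$E{\left(U \right)} = 6 - U^{2}$ ($E{\left(U \right)} = 6 - U U = 6 - U^{2}$)
$T = 48$ ($T = \frac{1}{6} \cdot 6 \cdot 3 \cdot 16 = 1 \cdot 3 \cdot 16 = 3 \cdot 16 = 48$)
$\left(-2950 + \left(a{\left(-97 \right)} + T\right)\right) + E{\left(-115 \right)} = \left(-2950 + \left(-66 + 48\right)\right) + \left(6 - \left(-115\right)^{2}\right) = \left(-2950 - 18\right) + \left(6 - 13225\right) = -2968 + \left(6 - 13225\right) = -2968 - 13219 = -16187$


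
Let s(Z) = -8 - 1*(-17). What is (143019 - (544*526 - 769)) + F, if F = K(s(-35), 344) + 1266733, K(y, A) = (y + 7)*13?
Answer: 1124585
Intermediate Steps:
s(Z) = 9 (s(Z) = -8 + 17 = 9)
K(y, A) = 91 + 13*y (K(y, A) = (7 + y)*13 = 91 + 13*y)
F = 1266941 (F = (91 + 13*9) + 1266733 = (91 + 117) + 1266733 = 208 + 1266733 = 1266941)
(143019 - (544*526 - 769)) + F = (143019 - (544*526 - 769)) + 1266941 = (143019 - (286144 - 769)) + 1266941 = (143019 - 1*285375) + 1266941 = (143019 - 285375) + 1266941 = -142356 + 1266941 = 1124585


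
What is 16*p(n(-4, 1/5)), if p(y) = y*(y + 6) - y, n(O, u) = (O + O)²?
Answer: 70656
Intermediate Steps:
n(O, u) = 4*O² (n(O, u) = (2*O)² = 4*O²)
p(y) = -y + y*(6 + y) (p(y) = y*(6 + y) - y = -y + y*(6 + y))
16*p(n(-4, 1/5)) = 16*((4*(-4)²)*(5 + 4*(-4)²)) = 16*((4*16)*(5 + 4*16)) = 16*(64*(5 + 64)) = 16*(64*69) = 16*4416 = 70656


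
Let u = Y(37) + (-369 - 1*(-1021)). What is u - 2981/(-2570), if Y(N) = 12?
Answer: 1709461/2570 ≈ 665.16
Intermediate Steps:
u = 664 (u = 12 + (-369 - 1*(-1021)) = 12 + (-369 + 1021) = 12 + 652 = 664)
u - 2981/(-2570) = 664 - 2981/(-2570) = 664 - 2981*(-1/2570) = 664 + 2981/2570 = 1709461/2570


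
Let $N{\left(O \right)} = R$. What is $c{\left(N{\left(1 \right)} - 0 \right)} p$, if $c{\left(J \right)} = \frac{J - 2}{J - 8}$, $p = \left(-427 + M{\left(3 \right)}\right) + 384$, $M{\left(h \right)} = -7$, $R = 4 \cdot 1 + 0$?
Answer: $25$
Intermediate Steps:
$R = 4$ ($R = 4 + 0 = 4$)
$N{\left(O \right)} = 4$
$p = -50$ ($p = \left(-427 - 7\right) + 384 = -434 + 384 = -50$)
$c{\left(J \right)} = \frac{-2 + J}{-8 + J}$
$c{\left(N{\left(1 \right)} - 0 \right)} p = \frac{-2 + \left(4 - 0\right)}{-8 + \left(4 - 0\right)} \left(-50\right) = \frac{-2 + \left(4 + 0\right)}{-8 + \left(4 + 0\right)} \left(-50\right) = \frac{-2 + 4}{-8 + 4} \left(-50\right) = \frac{1}{-4} \cdot 2 \left(-50\right) = \left(- \frac{1}{4}\right) 2 \left(-50\right) = \left(- \frac{1}{2}\right) \left(-50\right) = 25$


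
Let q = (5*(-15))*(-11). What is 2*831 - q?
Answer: 837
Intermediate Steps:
q = 825 (q = -75*(-11) = 825)
2*831 - q = 2*831 - 1*825 = 1662 - 825 = 837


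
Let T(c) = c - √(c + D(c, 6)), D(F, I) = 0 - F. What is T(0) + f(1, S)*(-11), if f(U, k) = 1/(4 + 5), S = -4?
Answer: -11/9 ≈ -1.2222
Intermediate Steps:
f(U, k) = ⅑ (f(U, k) = 1/9 = ⅑)
D(F, I) = -F
T(c) = c (T(c) = c - √(c - c) = c - √0 = c - 1*0 = c + 0 = c)
T(0) + f(1, S)*(-11) = 0 + (⅑)*(-11) = 0 - 11/9 = -11/9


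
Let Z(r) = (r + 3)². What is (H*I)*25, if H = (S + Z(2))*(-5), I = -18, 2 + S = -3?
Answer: 45000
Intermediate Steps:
S = -5 (S = -2 - 3 = -5)
Z(r) = (3 + r)²
H = -100 (H = (-5 + (3 + 2)²)*(-5) = (-5 + 5²)*(-5) = (-5 + 25)*(-5) = 20*(-5) = -100)
(H*I)*25 = -100*(-18)*25 = 1800*25 = 45000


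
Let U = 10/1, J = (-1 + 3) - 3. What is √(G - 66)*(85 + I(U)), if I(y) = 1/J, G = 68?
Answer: 84*√2 ≈ 118.79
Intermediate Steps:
J = -1 (J = 2 - 3 = -1)
U = 10 (U = 10*1 = 10)
I(y) = -1 (I(y) = 1/(-1) = -1)
√(G - 66)*(85 + I(U)) = √(68 - 66)*(85 - 1) = √2*84 = 84*√2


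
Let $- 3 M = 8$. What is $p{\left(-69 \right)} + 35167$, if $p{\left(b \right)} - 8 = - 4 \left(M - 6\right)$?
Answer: $\frac{105629}{3} \approx 35210.0$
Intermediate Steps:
$M = - \frac{8}{3}$ ($M = \left(- \frac{1}{3}\right) 8 = - \frac{8}{3} \approx -2.6667$)
$p{\left(b \right)} = \frac{128}{3}$ ($p{\left(b \right)} = 8 - 4 \left(- \frac{8}{3} - 6\right) = 8 - - \frac{104}{3} = 8 + \frac{104}{3} = \frac{128}{3}$)
$p{\left(-69 \right)} + 35167 = \frac{128}{3} + 35167 = \frac{105629}{3}$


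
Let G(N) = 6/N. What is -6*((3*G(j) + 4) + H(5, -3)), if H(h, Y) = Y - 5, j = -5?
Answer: 228/5 ≈ 45.600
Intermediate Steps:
H(h, Y) = -5 + Y
-6*((3*G(j) + 4) + H(5, -3)) = -6*((3*(6/(-5)) + 4) + (-5 - 3)) = -6*((3*(6*(-⅕)) + 4) - 8) = -6*((3*(-6/5) + 4) - 8) = -6*((-18/5 + 4) - 8) = -6*(⅖ - 8) = -6*(-38/5) = 228/5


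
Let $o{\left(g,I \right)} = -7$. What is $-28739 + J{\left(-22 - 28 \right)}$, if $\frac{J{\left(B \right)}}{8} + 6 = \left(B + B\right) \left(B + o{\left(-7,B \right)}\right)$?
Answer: $16813$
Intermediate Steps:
$J{\left(B \right)} = -48 + 16 B \left(-7 + B\right)$ ($J{\left(B \right)} = -48 + 8 \left(B + B\right) \left(B - 7\right) = -48 + 8 \cdot 2 B \left(-7 + B\right) = -48 + 16 B \left(-7 + B\right)$)
$-28739 + J{\left(-22 - 28 \right)} = -28739 - \left(48 - 16 \left(-22 - 28\right)^{2} + 112 \left(-22 - 28\right)\right) = -28739 - \left(-5552 - 40000\right) = -28739 + \left(-48 + 5600 + 16 \cdot 2500\right) = -28739 + \left(-48 + 5600 + 40000\right) = -28739 + 45552 = 16813$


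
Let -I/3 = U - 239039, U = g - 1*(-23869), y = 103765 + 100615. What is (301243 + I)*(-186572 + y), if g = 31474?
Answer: 15178310448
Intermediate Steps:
y = 204380
U = 55343 (U = 31474 - 1*(-23869) = 31474 + 23869 = 55343)
I = 551088 (I = -3*(55343 - 239039) = -3*(-183696) = 551088)
(301243 + I)*(-186572 + y) = (301243 + 551088)*(-186572 + 204380) = 852331*17808 = 15178310448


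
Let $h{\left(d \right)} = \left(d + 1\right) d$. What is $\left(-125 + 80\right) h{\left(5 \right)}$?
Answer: $-1350$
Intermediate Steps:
$h{\left(d \right)} = d \left(1 + d\right)$ ($h{\left(d \right)} = \left(1 + d\right) d = d \left(1 + d\right)$)
$\left(-125 + 80\right) h{\left(5 \right)} = \left(-125 + 80\right) 5 \left(1 + 5\right) = - 45 \cdot 5 \cdot 6 = \left(-45\right) 30 = -1350$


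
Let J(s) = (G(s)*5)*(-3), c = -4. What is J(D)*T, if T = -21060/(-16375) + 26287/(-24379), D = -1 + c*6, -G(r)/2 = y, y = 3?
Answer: 298699614/15968245 ≈ 18.706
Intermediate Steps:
G(r) = -6 (G(r) = -2*3 = -6)
D = -25 (D = -1 - 4*6 = -1 - 24 = -25)
J(s) = 90 (J(s) = -6*5*(-3) = -30*(-3) = 90)
T = 16594423/79841225 (T = -21060*(-1/16375) + 26287*(-1/24379) = 4212/3275 - 26287/24379 = 16594423/79841225 ≈ 0.20784)
J(D)*T = 90*(16594423/79841225) = 298699614/15968245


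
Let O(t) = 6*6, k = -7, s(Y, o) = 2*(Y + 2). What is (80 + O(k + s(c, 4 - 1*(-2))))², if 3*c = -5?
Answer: 13456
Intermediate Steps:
c = -5/3 (c = (⅓)*(-5) = -5/3 ≈ -1.6667)
s(Y, o) = 4 + 2*Y (s(Y, o) = 2*(2 + Y) = 4 + 2*Y)
O(t) = 36
(80 + O(k + s(c, 4 - 1*(-2))))² = (80 + 36)² = 116² = 13456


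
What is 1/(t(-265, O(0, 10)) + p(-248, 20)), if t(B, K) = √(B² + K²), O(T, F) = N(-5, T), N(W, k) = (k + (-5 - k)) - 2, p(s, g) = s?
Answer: 124/4385 + √70274/8770 ≈ 0.058505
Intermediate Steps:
N(W, k) = -7 (N(W, k) = -5 - 2 = -7)
O(T, F) = -7
1/(t(-265, O(0, 10)) + p(-248, 20)) = 1/(√((-265)² + (-7)²) - 248) = 1/(√(70225 + 49) - 248) = 1/(√70274 - 248) = 1/(-248 + √70274)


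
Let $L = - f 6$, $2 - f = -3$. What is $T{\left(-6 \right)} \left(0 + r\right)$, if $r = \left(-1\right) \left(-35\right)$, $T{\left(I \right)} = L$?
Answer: $-1050$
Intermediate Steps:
$f = 5$ ($f = 2 - -3 = 2 + 3 = 5$)
$L = -30$ ($L = \left(-1\right) 5 \cdot 6 = \left(-5\right) 6 = -30$)
$T{\left(I \right)} = -30$
$r = 35$
$T{\left(-6 \right)} \left(0 + r\right) = - 30 \left(0 + 35\right) = \left(-30\right) 35 = -1050$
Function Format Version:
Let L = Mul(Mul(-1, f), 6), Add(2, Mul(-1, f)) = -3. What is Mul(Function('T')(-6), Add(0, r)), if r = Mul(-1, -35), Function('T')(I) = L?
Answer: -1050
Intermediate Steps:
f = 5 (f = Add(2, Mul(-1, -3)) = Add(2, 3) = 5)
L = -30 (L = Mul(Mul(-1, 5), 6) = Mul(-5, 6) = -30)
Function('T')(I) = -30
r = 35
Mul(Function('T')(-6), Add(0, r)) = Mul(-30, Add(0, 35)) = Mul(-30, 35) = -1050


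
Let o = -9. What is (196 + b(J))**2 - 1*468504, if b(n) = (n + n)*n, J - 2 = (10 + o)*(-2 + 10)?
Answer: -311688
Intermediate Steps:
J = 10 (J = 2 + (10 - 9)*(-2 + 10) = 2 + 1*8 = 2 + 8 = 10)
b(n) = 2*n**2 (b(n) = (2*n)*n = 2*n**2)
(196 + b(J))**2 - 1*468504 = (196 + 2*10**2)**2 - 1*468504 = (196 + 2*100)**2 - 468504 = (196 + 200)**2 - 468504 = 396**2 - 468504 = 156816 - 468504 = -311688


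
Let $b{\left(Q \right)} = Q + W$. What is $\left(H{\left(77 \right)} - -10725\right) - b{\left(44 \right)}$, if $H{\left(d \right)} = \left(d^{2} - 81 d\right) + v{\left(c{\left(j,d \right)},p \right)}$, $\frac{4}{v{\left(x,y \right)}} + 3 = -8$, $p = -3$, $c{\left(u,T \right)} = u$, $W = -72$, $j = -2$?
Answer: $\frac{114891}{11} \approx 10445.0$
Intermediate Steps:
$v{\left(x,y \right)} = - \frac{4}{11}$ ($v{\left(x,y \right)} = \frac{4}{-3 - 8} = \frac{4}{-11} = 4 \left(- \frac{1}{11}\right) = - \frac{4}{11}$)
$b{\left(Q \right)} = -72 + Q$ ($b{\left(Q \right)} = Q - 72 = -72 + Q$)
$H{\left(d \right)} = - \frac{4}{11} + d^{2} - 81 d$ ($H{\left(d \right)} = \left(d^{2} - 81 d\right) - \frac{4}{11} = - \frac{4}{11} + d^{2} - 81 d$)
$\left(H{\left(77 \right)} - -10725\right) - b{\left(44 \right)} = \left(\left(- \frac{4}{11} + 77^{2} - 6237\right) - -10725\right) - \left(-72 + 44\right) = \left(\left(- \frac{4}{11} + 5929 - 6237\right) + 10725\right) - -28 = \left(- \frac{3392}{11} + 10725\right) + 28 = \frac{114583}{11} + 28 = \frac{114891}{11}$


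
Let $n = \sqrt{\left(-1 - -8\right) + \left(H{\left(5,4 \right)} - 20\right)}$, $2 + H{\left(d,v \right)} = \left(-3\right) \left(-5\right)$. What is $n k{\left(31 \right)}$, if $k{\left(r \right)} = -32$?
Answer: $0$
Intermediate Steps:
$H{\left(d,v \right)} = 13$ ($H{\left(d,v \right)} = -2 - -15 = -2 + 15 = 13$)
$n = 0$ ($n = \sqrt{\left(-1 - -8\right) + \left(13 - 20\right)} = \sqrt{\left(-1 + 8\right) + \left(13 - 20\right)} = \sqrt{7 - 7} = \sqrt{0} = 0$)
$n k{\left(31 \right)} = 0 \left(-32\right) = 0$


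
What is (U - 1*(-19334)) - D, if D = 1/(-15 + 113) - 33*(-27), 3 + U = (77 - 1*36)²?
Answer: 1971857/98 ≈ 20121.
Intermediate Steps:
U = 1678 (U = -3 + (77 - 1*36)² = -3 + (77 - 36)² = -3 + 41² = -3 + 1681 = 1678)
D = 87319/98 (D = 1/98 + 891 = 87319/98 ≈ 891.01)
(U - 1*(-19334)) - D = (1678 - 1*(-19334)) - 1*87319/98 = (1678 + 19334) - 87319/98 = 21012 - 87319/98 = 1971857/98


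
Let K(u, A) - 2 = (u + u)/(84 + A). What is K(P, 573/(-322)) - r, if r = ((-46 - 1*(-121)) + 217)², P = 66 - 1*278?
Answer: -2257447978/26475 ≈ -85267.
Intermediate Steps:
P = -212 (P = 66 - 278 = -212)
K(u, A) = 2 + 2*u/(84 + A) (K(u, A) = 2 + (u + u)/(84 + A) = 2 + (2*u)/(84 + A) = 2 + 2*u/(84 + A))
r = 85264 (r = ((-46 + 121) + 217)² = (75 + 217)² = 292² = 85264)
K(P, 573/(-322)) - r = 2*(84 + 573/(-322) - 212)/(84 + 573/(-322)) - 1*85264 = 2*(84 + 573*(-1/322) - 212)/(84 + 573*(-1/322)) - 85264 = 2*(84 - 573/322 - 212)/(84 - 573/322) - 85264 = 2*(-41789/322)/(26475/322) - 85264 = 2*(322/26475)*(-41789/322) - 85264 = -83578/26475 - 85264 = -2257447978/26475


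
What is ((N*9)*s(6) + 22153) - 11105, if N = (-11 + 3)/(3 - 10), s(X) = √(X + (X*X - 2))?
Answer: 11048 + 144*√10/7 ≈ 11113.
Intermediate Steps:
s(X) = √(-2 + X + X²) (s(X) = √(X + (X² - 2)) = √(X + (-2 + X²)) = √(-2 + X + X²))
N = 8/7 (N = -8/(-7) = -8*(-⅐) = 8/7 ≈ 1.1429)
((N*9)*s(6) + 22153) - 11105 = (((8/7)*9)*√(-2 + 6 + 6²) + 22153) - 11105 = (72*√(-2 + 6 + 36)/7 + 22153) - 11105 = (72*√40/7 + 22153) - 11105 = (72*(2*√10)/7 + 22153) - 11105 = (144*√10/7 + 22153) - 11105 = (22153 + 144*√10/7) - 11105 = 11048 + 144*√10/7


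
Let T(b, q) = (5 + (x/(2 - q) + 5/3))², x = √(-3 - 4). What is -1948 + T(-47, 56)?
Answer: -1948 + (360 - I*√7)²/2916 ≈ -1903.6 - 0.65327*I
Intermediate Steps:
x = I*√7 (x = √(-7) = I*√7 ≈ 2.6458*I)
T(b, q) = (20/3 + I*√7/(2 - q))² (T(b, q) = (5 + ((I*√7)/(2 - q) + 5/3))² = (5 + (I*√7/(2 - q) + 5*(⅓)))² = (5 + (I*√7/(2 - q) + 5/3))² = (5 + (5/3 + I*√7/(2 - q)))² = (20/3 + I*√7/(2 - q))²)
-1948 + T(-47, 56) = -1948 + (40 - 20*56 + 3*I*√7)²/(9*(-2 + 56)²) = -1948 + (⅑)*(40 - 1120 + 3*I*√7)²/54² = -1948 + (⅑)*(1/2916)*(-1080 + 3*I*√7)² = -1948 + (-1080 + 3*I*√7)²/26244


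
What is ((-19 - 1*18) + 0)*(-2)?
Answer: 74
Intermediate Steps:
((-19 - 1*18) + 0)*(-2) = ((-19 - 18) + 0)*(-2) = (-37 + 0)*(-2) = -37*(-2) = 74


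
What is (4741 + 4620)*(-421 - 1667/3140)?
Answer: -12390285127/3140 ≈ -3.9460e+6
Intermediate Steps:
(4741 + 4620)*(-421 - 1667/3140) = 9361*(-421 - 1667*1/3140) = 9361*(-421 - 1667/3140) = 9361*(-1323607/3140) = -12390285127/3140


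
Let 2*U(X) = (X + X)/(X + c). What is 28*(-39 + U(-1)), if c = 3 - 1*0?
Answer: -1106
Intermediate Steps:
c = 3 (c = 3 + 0 = 3)
U(X) = X/(3 + X) (U(X) = ((X + X)/(X + 3))/2 = ((2*X)/(3 + X))/2 = (2*X/(3 + X))/2 = X/(3 + X))
28*(-39 + U(-1)) = 28*(-39 - 1/(3 - 1)) = 28*(-39 - 1/2) = 28*(-39 - 1*½) = 28*(-39 - ½) = 28*(-79/2) = -1106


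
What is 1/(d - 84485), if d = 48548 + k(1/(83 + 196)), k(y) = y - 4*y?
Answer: -93/3342142 ≈ -2.7826e-5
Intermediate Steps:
k(y) = -3*y
d = 4514963/93 (d = 48548 - 3/(83 + 196) = 48548 - 3/279 = 48548 - 3*1/279 = 48548 - 1/93 = 4514963/93 ≈ 48548.)
1/(d - 84485) = 1/(4514963/93 - 84485) = 1/(-3342142/93) = -93/3342142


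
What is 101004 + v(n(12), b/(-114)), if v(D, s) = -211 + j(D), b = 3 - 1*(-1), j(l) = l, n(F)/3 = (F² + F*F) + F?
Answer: 101693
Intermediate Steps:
n(F) = 3*F + 6*F² (n(F) = 3*((F² + F*F) + F) = 3*((F² + F²) + F) = 3*(2*F² + F) = 3*(F + 2*F²) = 3*F + 6*F²)
b = 4 (b = 3 + 1 = 4)
v(D, s) = -211 + D
101004 + v(n(12), b/(-114)) = 101004 + (-211 + 3*12*(1 + 2*12)) = 101004 + (-211 + 3*12*(1 + 24)) = 101004 + (-211 + 3*12*25) = 101004 + (-211 + 900) = 101004 + 689 = 101693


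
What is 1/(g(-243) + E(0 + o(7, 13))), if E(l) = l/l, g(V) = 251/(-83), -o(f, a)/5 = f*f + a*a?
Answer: -83/168 ≈ -0.49405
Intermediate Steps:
o(f, a) = -5*a² - 5*f² (o(f, a) = -5*(f*f + a*a) = -5*(f² + a²) = -5*(a² + f²) = -5*a² - 5*f²)
g(V) = -251/83 (g(V) = 251*(-1/83) = -251/83)
E(l) = 1
1/(g(-243) + E(0 + o(7, 13))) = 1/(-251/83 + 1) = 1/(-168/83) = -83/168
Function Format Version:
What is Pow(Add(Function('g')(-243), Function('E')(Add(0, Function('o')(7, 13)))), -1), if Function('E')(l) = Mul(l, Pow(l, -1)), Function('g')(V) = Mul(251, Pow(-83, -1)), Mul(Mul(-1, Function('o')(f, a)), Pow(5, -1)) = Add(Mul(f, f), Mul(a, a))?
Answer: Rational(-83, 168) ≈ -0.49405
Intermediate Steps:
Function('o')(f, a) = Add(Mul(-5, Pow(a, 2)), Mul(-5, Pow(f, 2))) (Function('o')(f, a) = Mul(-5, Add(Mul(f, f), Mul(a, a))) = Mul(-5, Add(Pow(f, 2), Pow(a, 2))) = Mul(-5, Add(Pow(a, 2), Pow(f, 2))) = Add(Mul(-5, Pow(a, 2)), Mul(-5, Pow(f, 2))))
Function('g')(V) = Rational(-251, 83) (Function('g')(V) = Mul(251, Rational(-1, 83)) = Rational(-251, 83))
Function('E')(l) = 1
Pow(Add(Function('g')(-243), Function('E')(Add(0, Function('o')(7, 13)))), -1) = Pow(Add(Rational(-251, 83), 1), -1) = Pow(Rational(-168, 83), -1) = Rational(-83, 168)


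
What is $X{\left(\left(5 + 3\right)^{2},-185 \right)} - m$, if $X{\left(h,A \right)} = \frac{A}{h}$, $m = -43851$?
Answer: $\frac{2806279}{64} \approx 43848.0$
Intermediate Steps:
$X{\left(\left(5 + 3\right)^{2},-185 \right)} - m = - \frac{185}{\left(5 + 3\right)^{2}} - -43851 = - \frac{185}{8^{2}} + 43851 = - \frac{185}{64} + 43851 = \frac{2806279}{64}$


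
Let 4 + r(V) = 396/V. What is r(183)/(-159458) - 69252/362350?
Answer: -168392331794/881138996075 ≈ -0.19111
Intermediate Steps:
r(V) = -4 + 396/V
r(183)/(-159458) - 69252/362350 = (-4 + 396/183)/(-159458) - 69252/362350 = (-4 + 396*(1/183))*(-1/159458) - 69252*1/362350 = (-4 + 132/61)*(-1/159458) - 34626/181175 = -112/61*(-1/159458) - 34626/181175 = 56/4863469 - 34626/181175 = -168392331794/881138996075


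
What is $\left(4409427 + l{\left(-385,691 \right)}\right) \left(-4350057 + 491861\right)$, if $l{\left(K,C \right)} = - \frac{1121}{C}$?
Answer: $- \frac{11755587302023456}{691} \approx -1.7012 \cdot 10^{13}$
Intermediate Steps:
$\left(4409427 + l{\left(-385,691 \right)}\right) \left(-4350057 + 491861\right) = \left(4409427 - \frac{1121}{691}\right) \left(-4350057 + 491861\right) = \left(4409427 - \frac{1121}{691}\right) \left(-3858196\right) = \frac{3046912936}{691} \left(-3858196\right) = - \frac{11755587302023456}{691}$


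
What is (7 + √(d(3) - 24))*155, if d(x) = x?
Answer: 1085 + 155*I*√21 ≈ 1085.0 + 710.3*I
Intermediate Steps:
(7 + √(d(3) - 24))*155 = (7 + √(3 - 24))*155 = (7 + √(-21))*155 = (7 + I*√21)*155 = 1085 + 155*I*√21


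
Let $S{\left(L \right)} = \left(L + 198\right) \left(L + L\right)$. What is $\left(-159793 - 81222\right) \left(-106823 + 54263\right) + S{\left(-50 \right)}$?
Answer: $12667733600$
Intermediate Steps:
$S{\left(L \right)} = 2 L \left(198 + L\right)$ ($S{\left(L \right)} = \left(198 + L\right) 2 L = 2 L \left(198 + L\right)$)
$\left(-159793 - 81222\right) \left(-106823 + 54263\right) + S{\left(-50 \right)} = \left(-159793 - 81222\right) \left(-106823 + 54263\right) + 2 \left(-50\right) \left(198 - 50\right) = \left(-241015\right) \left(-52560\right) + 2 \left(-50\right) 148 = 12667748400 - 14800 = 12667733600$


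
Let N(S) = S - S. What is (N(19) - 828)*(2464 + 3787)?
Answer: -5175828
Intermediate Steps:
N(S) = 0
(N(19) - 828)*(2464 + 3787) = (0 - 828)*(2464 + 3787) = -828*6251 = -5175828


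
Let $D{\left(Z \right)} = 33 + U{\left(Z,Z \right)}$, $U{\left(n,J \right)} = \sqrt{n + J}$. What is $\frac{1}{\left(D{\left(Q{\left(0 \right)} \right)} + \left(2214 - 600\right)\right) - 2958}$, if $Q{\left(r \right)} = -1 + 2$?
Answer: $- \frac{1311}{1718719} - \frac{\sqrt{2}}{1718719} \approx -0.0007636$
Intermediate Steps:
$Q{\left(r \right)} = 1$
$U{\left(n,J \right)} = \sqrt{J + n}$
$D{\left(Z \right)} = 33 + \sqrt{2} \sqrt{Z}$ ($D{\left(Z \right)} = 33 + \sqrt{Z + Z} = 33 + \sqrt{2 Z} = 33 + \sqrt{2} \sqrt{Z}$)
$\frac{1}{\left(D{\left(Q{\left(0 \right)} \right)} + \left(2214 - 600\right)\right) - 2958} = \frac{1}{\left(\left(33 + \sqrt{2} \sqrt{1}\right) + \left(2214 - 600\right)\right) - 2958} = \frac{1}{\left(\left(33 + \sqrt{2} \cdot 1\right) + \left(2214 - 600\right)\right) - 2958} = \frac{1}{\left(\left(33 + \sqrt{2}\right) + 1614\right) - 2958} = \frac{1}{\left(1647 + \sqrt{2}\right) - 2958} = \frac{1}{-1311 + \sqrt{2}}$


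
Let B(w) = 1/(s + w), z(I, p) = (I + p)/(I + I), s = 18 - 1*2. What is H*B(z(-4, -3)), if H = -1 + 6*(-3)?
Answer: -152/135 ≈ -1.1259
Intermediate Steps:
s = 16 (s = 18 - 2 = 16)
z(I, p) = (I + p)/(2*I) (z(I, p) = (I + p)/((2*I)) = (I + p)*(1/(2*I)) = (I + p)/(2*I))
B(w) = 1/(16 + w)
H = -19 (H = -1 - 18 = -19)
H*B(z(-4, -3)) = -19/(16 + (½)*(-4 - 3)/(-4)) = -19/(16 + (½)*(-¼)*(-7)) = -19/(16 + 7/8) = -19/135/8 = -19*8/135 = -152/135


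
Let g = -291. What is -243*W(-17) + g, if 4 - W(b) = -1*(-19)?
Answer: 3354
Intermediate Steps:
W(b) = -15 (W(b) = 4 - (-1)*(-19) = 4 - 1*19 = 4 - 19 = -15)
-243*W(-17) + g = -243*(-15) - 291 = 3645 - 291 = 3354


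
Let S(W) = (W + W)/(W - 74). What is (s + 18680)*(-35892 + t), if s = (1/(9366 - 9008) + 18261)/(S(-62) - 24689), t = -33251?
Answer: -194056101664602991/150251705 ≈ -1.2915e+9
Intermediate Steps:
S(W) = 2*W/(-74 + W) (S(W) = (2*W)/(-74 + W) = 2*W/(-74 + W))
s = -111136463/150251705 (s = (1/(9366 - 9008) + 18261)/(2*(-62)/(-74 - 62) - 24689) = (1/358 + 18261)/(2*(-62)/(-136) - 24689) = (1/358 + 18261)/(2*(-62)*(-1/136) - 24689) = 6537439/(358*(31/34 - 24689)) = 6537439/(358*(-839395/34)) = (6537439/358)*(-34/839395) = -111136463/150251705 ≈ -0.73967)
(s + 18680)*(-35892 + t) = (-111136463/150251705 + 18680)*(-35892 - 33251) = (2806590712937/150251705)*(-69143) = -194056101664602991/150251705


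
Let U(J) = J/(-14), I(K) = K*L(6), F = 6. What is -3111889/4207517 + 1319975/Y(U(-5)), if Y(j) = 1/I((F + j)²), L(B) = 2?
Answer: 43991786148720953/412336666 ≈ 1.0669e+8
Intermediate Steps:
I(K) = 2*K (I(K) = K*2 = 2*K)
U(J) = -J/14 (U(J) = J*(-1/14) = -J/14)
Y(j) = 1/(2*(6 + j)²)
-3111889/4207517 + 1319975/Y(U(-5)) = -3111889/4207517 + 1319975/((1/(2*(6 - 1/14*(-5))²))) = -3111889*1/4207517 + 1319975/((1/(2*(6 + 5/14)²))) = -3111889/4207517 + 1319975/((1/(2*(89/14)²))) = -3111889/4207517 + 1319975/(((½)*(196/7921))) = -3111889/4207517 + 1319975/(98/7921) = -3111889/4207517 + 1319975*(7921/98) = -3111889/4207517 + 10455521975/98 = 43991786148720953/412336666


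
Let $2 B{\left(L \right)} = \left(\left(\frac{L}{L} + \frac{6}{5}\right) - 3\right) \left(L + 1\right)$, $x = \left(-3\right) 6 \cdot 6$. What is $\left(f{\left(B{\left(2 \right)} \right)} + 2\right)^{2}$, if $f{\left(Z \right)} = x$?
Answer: $11236$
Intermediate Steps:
$x = -108$ ($x = \left(-18\right) 6 = -108$)
$B{\left(L \right)} = - \frac{2}{5} - \frac{2 L}{5}$ ($B{\left(L \right)} = \frac{\left(\left(\frac{L}{L} + \frac{6}{5}\right) - 3\right) \left(L + 1\right)}{2} = \frac{\left(\left(1 + 6 \cdot \frac{1}{5}\right) - 3\right) \left(1 + L\right)}{2} = \frac{\left(\left(1 + \frac{6}{5}\right) - 3\right) \left(1 + L\right)}{2} = \frac{\left(\frac{11}{5} - 3\right) \left(1 + L\right)}{2} = \frac{\left(- \frac{4}{5}\right) \left(1 + L\right)}{2} = \frac{- \frac{4}{5} - \frac{4 L}{5}}{2} = - \frac{2}{5} - \frac{2 L}{5}$)
$f{\left(Z \right)} = -108$
$\left(f{\left(B{\left(2 \right)} \right)} + 2\right)^{2} = \left(-108 + 2\right)^{2} = \left(-106\right)^{2} = 11236$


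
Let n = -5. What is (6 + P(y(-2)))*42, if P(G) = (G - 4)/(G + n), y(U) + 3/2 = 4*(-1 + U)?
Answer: 10794/37 ≈ 291.73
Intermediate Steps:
y(U) = -11/2 + 4*U (y(U) = -3/2 + 4*(-1 + U) = -3/2 + (-4 + 4*U) = -11/2 + 4*U)
P(G) = (-4 + G)/(-5 + G) (P(G) = (G - 4)/(G - 5) = (-4 + G)/(-5 + G))
(6 + P(y(-2)))*42 = (6 + (-4 + (-11/2 + 4*(-2)))/(-5 + (-11/2 + 4*(-2))))*42 = (6 + (-4 + (-11/2 - 8))/(-5 + (-11/2 - 8)))*42 = (6 + (-4 - 27/2)/(-5 - 27/2))*42 = (6 - 35/2/(-37/2))*42 = (6 - 2/37*(-35/2))*42 = (6 + 35/37)*42 = (257/37)*42 = 10794/37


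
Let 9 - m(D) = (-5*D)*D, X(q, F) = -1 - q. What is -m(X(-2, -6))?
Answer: -14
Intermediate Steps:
m(D) = 9 + 5*D² (m(D) = 9 - (-5*D)*D = 9 - (-5)*D² = 9 + 5*D²)
-m(X(-2, -6)) = -(9 + 5*(-1 - 1*(-2))²) = -(9 + 5*(-1 + 2)²) = -(9 + 5*1²) = -(9 + 5*1) = -(9 + 5) = -1*14 = -14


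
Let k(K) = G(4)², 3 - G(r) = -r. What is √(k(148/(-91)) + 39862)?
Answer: √39911 ≈ 199.78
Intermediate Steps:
G(r) = 3 + r (G(r) = 3 - (-1)*r = 3 + r)
k(K) = 49 (k(K) = (3 + 4)² = 7² = 49)
√(k(148/(-91)) + 39862) = √(49 + 39862) = √39911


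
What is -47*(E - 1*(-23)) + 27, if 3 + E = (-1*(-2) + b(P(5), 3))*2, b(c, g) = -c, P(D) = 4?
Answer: -725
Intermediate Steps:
E = -7 (E = -3 + (-1*(-2) - 1*4)*2 = -3 + (2 - 4)*2 = -3 - 2*2 = -3 - 4 = -7)
-47*(E - 1*(-23)) + 27 = -47*(-7 - 1*(-23)) + 27 = -47*(-7 + 23) + 27 = -47*16 + 27 = -752 + 27 = -725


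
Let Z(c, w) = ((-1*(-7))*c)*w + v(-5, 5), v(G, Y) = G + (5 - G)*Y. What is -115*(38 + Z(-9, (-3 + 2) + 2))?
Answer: -2300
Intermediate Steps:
v(G, Y) = G + Y*(5 - G)
Z(c, w) = 45 + 7*c*w (Z(c, w) = ((-1*(-7))*c)*w + (-5 + 5*5 - 1*(-5)*5) = (7*c)*w + (-5 + 25 + 25) = 7*c*w + 45 = 45 + 7*c*w)
-115*(38 + Z(-9, (-3 + 2) + 2)) = -115*(38 + (45 + 7*(-9)*((-3 + 2) + 2))) = -115*(38 + (45 + 7*(-9)*(-1 + 2))) = -115*(38 + (45 + 7*(-9)*1)) = -115*(38 + (45 - 63)) = -115*(38 - 18) = -115*20 = -2300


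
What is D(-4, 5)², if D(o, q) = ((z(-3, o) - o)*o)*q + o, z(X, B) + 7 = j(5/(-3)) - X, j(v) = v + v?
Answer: 35344/9 ≈ 3927.1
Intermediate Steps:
j(v) = 2*v
z(X, B) = -31/3 - X (z(X, B) = -7 + (2*(5/(-3)) - X) = -7 + (2*(5*(-⅓)) - X) = -7 + (2*(-5/3) - X) = -7 + (-10/3 - X) = -31/3 - X)
D(o, q) = o + o*q*(-22/3 - o) (D(o, q) = (((-31/3 - 1*(-3)) - o)*o)*q + o = (((-31/3 + 3) - o)*o)*q + o = ((-22/3 - o)*o)*q + o = (o*(-22/3 - o))*q + o = o*q*(-22/3 - o) + o = o + o*q*(-22/3 - o))
D(-4, 5)² = ((⅓)*(-4)*(3 - 22*5 - 3*(-4)*5))² = ((⅓)*(-4)*(3 - 110 + 60))² = ((⅓)*(-4)*(-47))² = (188/3)² = 35344/9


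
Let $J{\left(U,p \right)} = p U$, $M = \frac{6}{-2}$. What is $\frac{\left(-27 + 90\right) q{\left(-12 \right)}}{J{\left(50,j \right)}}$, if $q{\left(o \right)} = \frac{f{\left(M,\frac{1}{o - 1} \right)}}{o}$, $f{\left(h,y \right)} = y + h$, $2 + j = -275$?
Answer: $- \frac{21}{18005} \approx -0.0011663$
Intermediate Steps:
$M = -3$ ($M = 6 \left(- \frac{1}{2}\right) = -3$)
$j = -277$ ($j = -2 - 275 = -277$)
$J{\left(U,p \right)} = U p$
$f{\left(h,y \right)} = h + y$
$q{\left(o \right)} = \frac{-3 + \frac{1}{-1 + o}}{o}$ ($q{\left(o \right)} = \frac{-3 + \frac{1}{o - 1}}{o} = \frac{-3 + \frac{1}{-1 + o}}{o}$)
$\frac{\left(-27 + 90\right) q{\left(-12 \right)}}{J{\left(50,j \right)}} = \frac{\left(-27 + 90\right) \frac{4 - -36}{\left(-12\right) \left(-1 - 12\right)}}{50 \left(-277\right)} = \frac{63 \left(- \frac{4 + 36}{12 \left(-13\right)}\right)}{-13850} = 63 \left(\left(- \frac{1}{12}\right) \left(- \frac{1}{13}\right) 40\right) \left(- \frac{1}{13850}\right) = 63 \cdot \frac{10}{39} \left(- \frac{1}{13850}\right) = \frac{210}{13} \left(- \frac{1}{13850}\right) = - \frac{21}{18005}$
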